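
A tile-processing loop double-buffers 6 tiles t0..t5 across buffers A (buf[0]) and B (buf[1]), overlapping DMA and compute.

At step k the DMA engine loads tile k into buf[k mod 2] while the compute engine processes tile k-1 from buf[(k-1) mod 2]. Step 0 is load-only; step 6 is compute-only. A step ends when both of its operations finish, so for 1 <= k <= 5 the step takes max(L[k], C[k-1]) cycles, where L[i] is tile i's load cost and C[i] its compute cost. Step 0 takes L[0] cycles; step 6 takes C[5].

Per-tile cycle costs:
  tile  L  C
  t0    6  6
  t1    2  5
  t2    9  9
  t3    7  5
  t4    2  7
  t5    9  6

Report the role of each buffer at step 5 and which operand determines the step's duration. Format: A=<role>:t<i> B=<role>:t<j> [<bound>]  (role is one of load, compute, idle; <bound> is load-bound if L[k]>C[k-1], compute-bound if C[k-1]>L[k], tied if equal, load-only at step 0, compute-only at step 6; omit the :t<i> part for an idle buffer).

k=0 load=t0/6c comp=- wait=6 total=6
k=1 load=t1/2c comp=t0/6c wait=6 total=12
k=2 load=t2/9c comp=t1/5c wait=9 total=21
k=3 load=t3/7c comp=t2/9c wait=9 total=30
k=4 load=t4/2c comp=t3/5c wait=5 total=35
k=5 load=t5/9c comp=t4/7c wait=9 total=44
k=6 load=- comp=t5/6c wait=6 total=50

step 5: A=compute:t4 B=load:t5 [load-bound]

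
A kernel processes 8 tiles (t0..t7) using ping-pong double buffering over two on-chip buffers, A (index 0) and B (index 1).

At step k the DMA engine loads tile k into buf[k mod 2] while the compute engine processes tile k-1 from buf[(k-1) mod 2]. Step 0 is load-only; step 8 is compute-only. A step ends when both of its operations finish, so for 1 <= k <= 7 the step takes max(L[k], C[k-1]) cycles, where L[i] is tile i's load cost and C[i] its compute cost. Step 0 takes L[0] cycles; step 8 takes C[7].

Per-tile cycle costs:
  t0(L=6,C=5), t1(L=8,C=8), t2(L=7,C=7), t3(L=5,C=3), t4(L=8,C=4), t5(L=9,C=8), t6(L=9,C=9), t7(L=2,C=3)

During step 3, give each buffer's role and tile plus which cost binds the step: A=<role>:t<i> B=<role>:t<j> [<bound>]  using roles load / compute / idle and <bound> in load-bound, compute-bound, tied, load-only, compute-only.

step 3: A=compute:t2 B=load:t3 [compute-bound]

[0] DMA t0→A (6c) ∥ CU idle ⇒ 6c, clock 6
[1] DMA t1→B (8c) ∥ CU A:t0 (5c) ⇒ 8c, clock 14
[2] DMA t2→A (7c) ∥ CU B:t1 (8c) ⇒ 8c, clock 22
[3] DMA t3→B (5c) ∥ CU A:t2 (7c) ⇒ 7c, clock 29
[4] DMA t4→A (8c) ∥ CU B:t3 (3c) ⇒ 8c, clock 37
[5] DMA t5→B (9c) ∥ CU A:t4 (4c) ⇒ 9c, clock 46
[6] DMA t6→A (9c) ∥ CU B:t5 (8c) ⇒ 9c, clock 55
[7] DMA t7→B (2c) ∥ CU A:t6 (9c) ⇒ 9c, clock 64
[8] DMA idle ∥ CU B:t7 (3c) ⇒ 3c, clock 67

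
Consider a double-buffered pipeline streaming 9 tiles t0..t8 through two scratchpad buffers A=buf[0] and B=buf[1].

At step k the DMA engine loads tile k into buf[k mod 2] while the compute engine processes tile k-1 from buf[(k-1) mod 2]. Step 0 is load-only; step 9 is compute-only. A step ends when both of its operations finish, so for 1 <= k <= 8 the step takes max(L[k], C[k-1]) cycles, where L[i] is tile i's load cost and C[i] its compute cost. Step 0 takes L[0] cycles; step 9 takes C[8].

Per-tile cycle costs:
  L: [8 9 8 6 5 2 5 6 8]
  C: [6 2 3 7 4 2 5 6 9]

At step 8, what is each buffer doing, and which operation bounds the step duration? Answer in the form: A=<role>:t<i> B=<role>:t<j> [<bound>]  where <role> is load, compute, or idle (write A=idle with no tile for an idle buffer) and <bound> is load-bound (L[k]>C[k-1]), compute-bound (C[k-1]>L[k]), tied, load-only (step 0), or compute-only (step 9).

step 8: A=load:t8 B=compute:t7 [load-bound]

k=0 load=t0/8c comp=- wait=8 total=8
k=1 load=t1/9c comp=t0/6c wait=9 total=17
k=2 load=t2/8c comp=t1/2c wait=8 total=25
k=3 load=t3/6c comp=t2/3c wait=6 total=31
k=4 load=t4/5c comp=t3/7c wait=7 total=38
k=5 load=t5/2c comp=t4/4c wait=4 total=42
k=6 load=t6/5c comp=t5/2c wait=5 total=47
k=7 load=t7/6c comp=t6/5c wait=6 total=53
k=8 load=t8/8c comp=t7/6c wait=8 total=61
k=9 load=- comp=t8/9c wait=9 total=70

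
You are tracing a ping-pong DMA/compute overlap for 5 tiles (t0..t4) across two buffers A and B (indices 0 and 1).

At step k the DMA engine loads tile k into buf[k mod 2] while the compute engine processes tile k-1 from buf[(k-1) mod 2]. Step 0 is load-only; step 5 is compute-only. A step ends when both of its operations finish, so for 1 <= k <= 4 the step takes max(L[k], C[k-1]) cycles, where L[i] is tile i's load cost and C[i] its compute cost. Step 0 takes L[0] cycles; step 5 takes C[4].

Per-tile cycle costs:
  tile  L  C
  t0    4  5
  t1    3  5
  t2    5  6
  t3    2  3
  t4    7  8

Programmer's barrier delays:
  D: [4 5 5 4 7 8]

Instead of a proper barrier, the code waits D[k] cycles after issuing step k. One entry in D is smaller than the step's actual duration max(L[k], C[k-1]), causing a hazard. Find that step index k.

k=0 barrier L[0]=4→4c, D[0]=4 ok
k=1 barrier max(L[1]=3,C[0]=5)→5c, D[1]=5 ok
k=2 barrier max(L[2]=5,C[1]=5)→5c, D[2]=5 ok
k=3 barrier max(L[3]=2,C[2]=6)→6c, D[3]=4 SHORT
k=4 barrier max(L[4]=7,C[3]=3)→7c, D[4]=7 ok
k=5 barrier C[4]=8→8c, D[5]=8 ok

hazard at step 3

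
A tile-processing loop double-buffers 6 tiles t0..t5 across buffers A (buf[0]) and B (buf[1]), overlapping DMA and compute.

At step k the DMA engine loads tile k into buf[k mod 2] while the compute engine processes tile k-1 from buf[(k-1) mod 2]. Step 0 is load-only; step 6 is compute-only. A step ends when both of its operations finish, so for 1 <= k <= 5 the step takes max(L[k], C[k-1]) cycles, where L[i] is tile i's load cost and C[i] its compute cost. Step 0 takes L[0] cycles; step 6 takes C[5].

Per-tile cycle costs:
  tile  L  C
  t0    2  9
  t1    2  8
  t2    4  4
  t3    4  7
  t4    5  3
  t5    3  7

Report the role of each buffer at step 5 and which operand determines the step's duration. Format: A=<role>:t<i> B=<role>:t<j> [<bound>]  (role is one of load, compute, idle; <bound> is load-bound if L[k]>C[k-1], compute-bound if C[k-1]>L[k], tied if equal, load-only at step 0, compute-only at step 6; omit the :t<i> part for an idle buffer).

  0. 2=2c; end=2; A:t0 B:-
  1. max(2,9)=9c; end=11; A:t0 B:t1
  2. max(4,8)=8c; end=19; A:t2 B:t1
  3. max(4,4)=4c; end=23; A:t2 B:t3
  4. max(5,7)=7c; end=30; A:t4 B:t3
  5. max(3,3)=3c; end=33; A:t4 B:t5
  6. 7=7c; end=40; A:t4 B:t5

step 5: A=compute:t4 B=load:t5 [tied]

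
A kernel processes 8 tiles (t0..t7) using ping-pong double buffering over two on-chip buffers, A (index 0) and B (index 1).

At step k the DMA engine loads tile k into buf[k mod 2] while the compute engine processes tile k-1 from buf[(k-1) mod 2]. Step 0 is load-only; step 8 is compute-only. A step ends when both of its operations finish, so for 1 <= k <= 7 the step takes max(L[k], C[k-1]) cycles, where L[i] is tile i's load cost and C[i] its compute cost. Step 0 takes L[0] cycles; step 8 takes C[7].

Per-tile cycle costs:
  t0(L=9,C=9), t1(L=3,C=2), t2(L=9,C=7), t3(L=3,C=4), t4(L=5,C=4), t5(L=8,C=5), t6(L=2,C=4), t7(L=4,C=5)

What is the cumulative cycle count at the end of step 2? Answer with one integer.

[0] DMA t0→A (9c) ∥ CU idle ⇒ 9c, clock 9
[1] DMA t1→B (3c) ∥ CU A:t0 (9c) ⇒ 9c, clock 18
[2] DMA t2→A (9c) ∥ CU B:t1 (2c) ⇒ 9c, clock 27
[3] DMA t3→B (3c) ∥ CU A:t2 (7c) ⇒ 7c, clock 34
[4] DMA t4→A (5c) ∥ CU B:t3 (4c) ⇒ 5c, clock 39
[5] DMA t5→B (8c) ∥ CU A:t4 (4c) ⇒ 8c, clock 47
[6] DMA t6→A (2c) ∥ CU B:t5 (5c) ⇒ 5c, clock 52
[7] DMA t7→B (4c) ∥ CU A:t6 (4c) ⇒ 4c, clock 56
[8] DMA idle ∥ CU B:t7 (5c) ⇒ 5c, clock 61

end_cycle[2] = 27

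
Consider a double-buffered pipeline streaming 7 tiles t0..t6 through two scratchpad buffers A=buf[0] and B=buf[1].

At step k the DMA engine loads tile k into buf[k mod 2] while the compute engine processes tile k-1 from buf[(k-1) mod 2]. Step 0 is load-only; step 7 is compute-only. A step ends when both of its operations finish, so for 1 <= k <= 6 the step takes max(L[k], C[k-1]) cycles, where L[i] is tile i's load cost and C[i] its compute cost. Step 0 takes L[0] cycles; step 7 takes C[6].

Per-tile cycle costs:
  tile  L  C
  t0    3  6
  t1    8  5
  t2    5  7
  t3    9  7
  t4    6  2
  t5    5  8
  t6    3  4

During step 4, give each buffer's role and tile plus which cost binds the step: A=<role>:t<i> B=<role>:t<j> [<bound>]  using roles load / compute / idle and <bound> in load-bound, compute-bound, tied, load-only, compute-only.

step 4: A=load:t4 B=compute:t3 [compute-bound]

step 0: L[0]=3 → dur=3, Σ=3 | A=load:t0 B=idle [load-only]
step 1: L[1]=8 C[0]=6 → dur=8, Σ=11 | A=compute:t0 B=load:t1 [load-bound]
step 2: L[2]=5 C[1]=5 → dur=5, Σ=16 | A=load:t2 B=compute:t1 [tied]
step 3: L[3]=9 C[2]=7 → dur=9, Σ=25 | A=compute:t2 B=load:t3 [load-bound]
step 4: L[4]=6 C[3]=7 → dur=7, Σ=32 | A=load:t4 B=compute:t3 [compute-bound]
step 5: L[5]=5 C[4]=2 → dur=5, Σ=37 | A=compute:t4 B=load:t5 [load-bound]
step 6: L[6]=3 C[5]=8 → dur=8, Σ=45 | A=load:t6 B=compute:t5 [compute-bound]
step 7: C[6]=4 → dur=4, Σ=49 | A=compute:t6 B=idle [compute-only]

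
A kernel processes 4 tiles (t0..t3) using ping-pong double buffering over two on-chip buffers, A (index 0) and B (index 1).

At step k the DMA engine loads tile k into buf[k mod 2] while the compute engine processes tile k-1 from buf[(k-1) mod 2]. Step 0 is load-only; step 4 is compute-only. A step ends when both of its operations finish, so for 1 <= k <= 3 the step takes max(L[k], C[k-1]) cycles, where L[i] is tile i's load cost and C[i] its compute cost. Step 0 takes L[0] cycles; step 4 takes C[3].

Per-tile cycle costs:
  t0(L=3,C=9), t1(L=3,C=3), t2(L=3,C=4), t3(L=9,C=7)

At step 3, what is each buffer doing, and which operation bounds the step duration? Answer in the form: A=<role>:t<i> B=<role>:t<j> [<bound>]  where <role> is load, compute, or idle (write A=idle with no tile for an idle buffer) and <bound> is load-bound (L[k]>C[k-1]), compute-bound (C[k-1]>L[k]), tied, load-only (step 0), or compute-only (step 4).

  0. 3=3c; end=3; A:t0 B:-
  1. max(3,9)=9c; end=12; A:t0 B:t1
  2. max(3,3)=3c; end=15; A:t2 B:t1
  3. max(9,4)=9c; end=24; A:t2 B:t3
  4. 7=7c; end=31; A:t2 B:t3

step 3: A=compute:t2 B=load:t3 [load-bound]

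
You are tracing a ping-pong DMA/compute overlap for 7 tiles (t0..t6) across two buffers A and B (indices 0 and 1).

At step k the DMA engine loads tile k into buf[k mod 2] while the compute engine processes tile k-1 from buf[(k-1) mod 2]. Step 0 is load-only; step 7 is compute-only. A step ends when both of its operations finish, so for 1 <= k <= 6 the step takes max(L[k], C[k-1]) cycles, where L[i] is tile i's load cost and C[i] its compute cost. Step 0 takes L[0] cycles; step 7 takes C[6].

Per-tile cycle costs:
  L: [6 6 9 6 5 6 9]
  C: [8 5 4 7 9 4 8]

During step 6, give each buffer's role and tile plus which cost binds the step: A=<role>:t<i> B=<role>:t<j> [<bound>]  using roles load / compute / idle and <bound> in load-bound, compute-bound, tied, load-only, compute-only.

k=0 load=t0/6c comp=- wait=6 total=6
k=1 load=t1/6c comp=t0/8c wait=8 total=14
k=2 load=t2/9c comp=t1/5c wait=9 total=23
k=3 load=t3/6c comp=t2/4c wait=6 total=29
k=4 load=t4/5c comp=t3/7c wait=7 total=36
k=5 load=t5/6c comp=t4/9c wait=9 total=45
k=6 load=t6/9c comp=t5/4c wait=9 total=54
k=7 load=- comp=t6/8c wait=8 total=62

step 6: A=load:t6 B=compute:t5 [load-bound]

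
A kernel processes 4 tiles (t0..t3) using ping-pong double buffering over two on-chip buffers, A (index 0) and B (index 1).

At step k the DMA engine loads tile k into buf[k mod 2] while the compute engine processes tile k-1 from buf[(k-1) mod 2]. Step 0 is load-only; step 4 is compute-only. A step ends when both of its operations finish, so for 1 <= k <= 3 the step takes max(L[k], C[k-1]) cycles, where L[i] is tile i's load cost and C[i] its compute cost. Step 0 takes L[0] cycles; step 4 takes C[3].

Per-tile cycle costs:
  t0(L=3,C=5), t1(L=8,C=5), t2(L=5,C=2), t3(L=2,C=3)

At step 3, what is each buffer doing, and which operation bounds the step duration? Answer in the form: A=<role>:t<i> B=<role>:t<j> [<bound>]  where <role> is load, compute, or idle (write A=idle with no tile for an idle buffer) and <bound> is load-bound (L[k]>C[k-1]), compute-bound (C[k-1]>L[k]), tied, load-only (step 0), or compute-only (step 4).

  0. 3=3c; end=3; A:t0 B:-
  1. max(8,5)=8c; end=11; A:t0 B:t1
  2. max(5,5)=5c; end=16; A:t2 B:t1
  3. max(2,2)=2c; end=18; A:t2 B:t3
  4. 3=3c; end=21; A:t2 B:t3

step 3: A=compute:t2 B=load:t3 [tied]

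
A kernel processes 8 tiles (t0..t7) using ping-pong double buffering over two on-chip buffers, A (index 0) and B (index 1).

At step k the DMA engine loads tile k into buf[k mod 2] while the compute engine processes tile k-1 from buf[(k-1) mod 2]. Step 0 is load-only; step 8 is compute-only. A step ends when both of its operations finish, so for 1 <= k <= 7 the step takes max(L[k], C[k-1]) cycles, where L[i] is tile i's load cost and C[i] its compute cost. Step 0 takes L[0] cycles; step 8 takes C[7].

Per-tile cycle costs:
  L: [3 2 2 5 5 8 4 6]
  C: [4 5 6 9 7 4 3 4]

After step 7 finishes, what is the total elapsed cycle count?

end_cycle[7] = 45

k=0 load=t0/3c comp=- wait=3 total=3
k=1 load=t1/2c comp=t0/4c wait=4 total=7
k=2 load=t2/2c comp=t1/5c wait=5 total=12
k=3 load=t3/5c comp=t2/6c wait=6 total=18
k=4 load=t4/5c comp=t3/9c wait=9 total=27
k=5 load=t5/8c comp=t4/7c wait=8 total=35
k=6 load=t6/4c comp=t5/4c wait=4 total=39
k=7 load=t7/6c comp=t6/3c wait=6 total=45
k=8 load=- comp=t7/4c wait=4 total=49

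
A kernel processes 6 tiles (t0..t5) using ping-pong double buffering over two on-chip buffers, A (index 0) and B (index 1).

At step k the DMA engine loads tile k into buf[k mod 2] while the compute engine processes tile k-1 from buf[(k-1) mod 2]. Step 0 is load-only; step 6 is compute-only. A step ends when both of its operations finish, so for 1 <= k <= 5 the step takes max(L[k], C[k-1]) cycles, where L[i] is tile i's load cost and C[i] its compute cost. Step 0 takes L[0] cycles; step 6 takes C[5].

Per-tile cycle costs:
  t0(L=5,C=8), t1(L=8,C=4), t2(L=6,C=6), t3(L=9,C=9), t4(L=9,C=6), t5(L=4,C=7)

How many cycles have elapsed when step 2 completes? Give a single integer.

end_cycle[2] = 19

[0] DMA t0→A (5c) ∥ CU idle ⇒ 5c, clock 5
[1] DMA t1→B (8c) ∥ CU A:t0 (8c) ⇒ 8c, clock 13
[2] DMA t2→A (6c) ∥ CU B:t1 (4c) ⇒ 6c, clock 19
[3] DMA t3→B (9c) ∥ CU A:t2 (6c) ⇒ 9c, clock 28
[4] DMA t4→A (9c) ∥ CU B:t3 (9c) ⇒ 9c, clock 37
[5] DMA t5→B (4c) ∥ CU A:t4 (6c) ⇒ 6c, clock 43
[6] DMA idle ∥ CU B:t5 (7c) ⇒ 7c, clock 50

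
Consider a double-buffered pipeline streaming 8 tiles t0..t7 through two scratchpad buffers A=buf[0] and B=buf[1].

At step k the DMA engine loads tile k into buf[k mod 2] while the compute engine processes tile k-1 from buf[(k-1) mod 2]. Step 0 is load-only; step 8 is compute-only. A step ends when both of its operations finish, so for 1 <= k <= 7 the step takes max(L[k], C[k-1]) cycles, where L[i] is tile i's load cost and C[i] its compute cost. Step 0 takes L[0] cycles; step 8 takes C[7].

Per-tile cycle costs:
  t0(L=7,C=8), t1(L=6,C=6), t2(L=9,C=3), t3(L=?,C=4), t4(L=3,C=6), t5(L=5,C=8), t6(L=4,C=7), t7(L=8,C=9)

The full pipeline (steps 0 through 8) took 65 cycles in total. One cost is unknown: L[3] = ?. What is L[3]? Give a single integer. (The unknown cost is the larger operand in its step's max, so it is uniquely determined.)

step 0 → dur = L[0]=7 = 7
step 1 → dur = max(L[1]=6, C[0]=8) = 8
step 2 → dur = max(L[2]=9, C[1]=6) = 9
step 3 → dur = max(L[3]=?, C[2]=3) = L[3]  (unknown; binding)
step 4 → dur = max(L[4]=3, C[3]=4) = 4
step 5 → dur = max(L[5]=5, C[4]=6) = 6
step 6 → dur = max(L[6]=4, C[5]=8) = 8
step 7 → dur = max(L[7]=8, C[6]=7) = 8
step 8 → dur = C[7]=9 = 9
sum of known step durations = 59
dur[3] = total - known = 65 - 59 = 6
L[3] is the binding max in step 3, so L[3] = dur[3] = 6

L[3] = 6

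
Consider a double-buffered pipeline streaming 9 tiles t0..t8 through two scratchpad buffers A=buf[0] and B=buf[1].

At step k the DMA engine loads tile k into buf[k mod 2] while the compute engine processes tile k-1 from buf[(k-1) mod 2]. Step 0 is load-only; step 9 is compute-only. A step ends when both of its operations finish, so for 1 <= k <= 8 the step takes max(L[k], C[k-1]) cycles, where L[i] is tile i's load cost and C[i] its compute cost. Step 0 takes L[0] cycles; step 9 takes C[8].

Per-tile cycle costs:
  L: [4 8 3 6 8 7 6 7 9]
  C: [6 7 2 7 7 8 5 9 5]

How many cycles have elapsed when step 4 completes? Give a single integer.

end_cycle[4] = 33

[0] DMA t0→A (4c) ∥ CU idle ⇒ 4c, clock 4
[1] DMA t1→B (8c) ∥ CU A:t0 (6c) ⇒ 8c, clock 12
[2] DMA t2→A (3c) ∥ CU B:t1 (7c) ⇒ 7c, clock 19
[3] DMA t3→B (6c) ∥ CU A:t2 (2c) ⇒ 6c, clock 25
[4] DMA t4→A (8c) ∥ CU B:t3 (7c) ⇒ 8c, clock 33
[5] DMA t5→B (7c) ∥ CU A:t4 (7c) ⇒ 7c, clock 40
[6] DMA t6→A (6c) ∥ CU B:t5 (8c) ⇒ 8c, clock 48
[7] DMA t7→B (7c) ∥ CU A:t6 (5c) ⇒ 7c, clock 55
[8] DMA t8→A (9c) ∥ CU B:t7 (9c) ⇒ 9c, clock 64
[9] DMA idle ∥ CU A:t8 (5c) ⇒ 5c, clock 69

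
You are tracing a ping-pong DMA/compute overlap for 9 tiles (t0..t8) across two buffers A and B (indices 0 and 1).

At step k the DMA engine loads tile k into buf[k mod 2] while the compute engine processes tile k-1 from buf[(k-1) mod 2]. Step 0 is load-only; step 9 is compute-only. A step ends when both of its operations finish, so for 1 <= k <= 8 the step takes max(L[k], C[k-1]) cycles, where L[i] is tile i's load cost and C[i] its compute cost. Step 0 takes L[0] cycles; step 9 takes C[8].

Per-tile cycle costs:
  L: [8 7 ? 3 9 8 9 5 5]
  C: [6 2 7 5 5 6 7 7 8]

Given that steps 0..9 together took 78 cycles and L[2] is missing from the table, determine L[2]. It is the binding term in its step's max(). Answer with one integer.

L[2] = 8

step 0: dur = L[0]=8 = 8
step 1: dur = max(L[1]=7, C[0]=6) = 7
step 2: dur = max(L[2]=?, C[1]=2) = L[2]  (unknown; binding)
step 3: dur = max(L[3]=3, C[2]=7) = 7
step 4: dur = max(L[4]=9, C[3]=5) = 9
step 5: dur = max(L[5]=8, C[4]=5) = 8
step 6: dur = max(L[6]=9, C[5]=6) = 9
step 7: dur = max(L[7]=5, C[6]=7) = 7
step 8: dur = max(L[8]=5, C[7]=7) = 7
step 9: dur = C[8]=8 = 8
sum of known step durations = 70
dur[2] = total - known = 78 - 70 = 8
L[2] is the binding max in step 2, so L[2] = dur[2] = 8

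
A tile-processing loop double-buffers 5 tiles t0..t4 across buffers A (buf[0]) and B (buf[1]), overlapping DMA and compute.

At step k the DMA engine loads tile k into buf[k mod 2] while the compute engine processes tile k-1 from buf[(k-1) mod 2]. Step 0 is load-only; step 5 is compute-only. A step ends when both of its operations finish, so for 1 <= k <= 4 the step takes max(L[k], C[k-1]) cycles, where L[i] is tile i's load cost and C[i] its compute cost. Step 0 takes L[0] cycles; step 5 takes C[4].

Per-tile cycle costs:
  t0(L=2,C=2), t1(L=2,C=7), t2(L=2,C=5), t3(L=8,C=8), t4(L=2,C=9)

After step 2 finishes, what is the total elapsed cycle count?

end_cycle[2] = 11

  0. 2=2c; end=2; A:t0 B:-
  1. max(2,2)=2c; end=4; A:t0 B:t1
  2. max(2,7)=7c; end=11; A:t2 B:t1
  3. max(8,5)=8c; end=19; A:t2 B:t3
  4. max(2,8)=8c; end=27; A:t4 B:t3
  5. 9=9c; end=36; A:t4 B:t3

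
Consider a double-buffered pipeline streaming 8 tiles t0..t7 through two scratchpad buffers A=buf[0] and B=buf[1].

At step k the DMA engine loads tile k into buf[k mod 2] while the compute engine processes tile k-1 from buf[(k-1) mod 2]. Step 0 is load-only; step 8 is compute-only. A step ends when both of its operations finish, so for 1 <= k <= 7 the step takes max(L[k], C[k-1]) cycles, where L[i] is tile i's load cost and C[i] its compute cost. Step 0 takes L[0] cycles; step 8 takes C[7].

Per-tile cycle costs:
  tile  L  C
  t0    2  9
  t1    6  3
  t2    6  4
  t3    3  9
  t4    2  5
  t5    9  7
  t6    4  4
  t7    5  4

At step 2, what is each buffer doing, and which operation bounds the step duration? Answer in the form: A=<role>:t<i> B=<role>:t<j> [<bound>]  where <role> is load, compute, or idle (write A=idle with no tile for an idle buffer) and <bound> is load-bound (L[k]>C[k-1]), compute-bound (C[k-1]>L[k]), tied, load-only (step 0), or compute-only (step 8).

  0. 2=2c; end=2; A:t0 B:-
  1. max(6,9)=9c; end=11; A:t0 B:t1
  2. max(6,3)=6c; end=17; A:t2 B:t1
  3. max(3,4)=4c; end=21; A:t2 B:t3
  4. max(2,9)=9c; end=30; A:t4 B:t3
  5. max(9,5)=9c; end=39; A:t4 B:t5
  6. max(4,7)=7c; end=46; A:t6 B:t5
  7. max(5,4)=5c; end=51; A:t6 B:t7
  8. 4=4c; end=55; A:t6 B:t7

step 2: A=load:t2 B=compute:t1 [load-bound]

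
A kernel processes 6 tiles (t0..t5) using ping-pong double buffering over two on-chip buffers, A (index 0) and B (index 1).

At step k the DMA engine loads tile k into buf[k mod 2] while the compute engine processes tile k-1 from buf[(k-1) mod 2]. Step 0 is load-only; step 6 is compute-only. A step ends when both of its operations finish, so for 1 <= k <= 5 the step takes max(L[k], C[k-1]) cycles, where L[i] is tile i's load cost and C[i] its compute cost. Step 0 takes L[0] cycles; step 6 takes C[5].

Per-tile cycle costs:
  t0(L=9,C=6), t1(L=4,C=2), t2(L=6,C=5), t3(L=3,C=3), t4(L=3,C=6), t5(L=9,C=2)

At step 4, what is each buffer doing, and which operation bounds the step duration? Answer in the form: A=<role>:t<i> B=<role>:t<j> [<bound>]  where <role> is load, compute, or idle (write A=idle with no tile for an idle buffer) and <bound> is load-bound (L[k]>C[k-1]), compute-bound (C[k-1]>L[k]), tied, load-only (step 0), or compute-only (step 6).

step 4: A=load:t4 B=compute:t3 [tied]

  0. 9=9c; end=9; A:t0 B:-
  1. max(4,6)=6c; end=15; A:t0 B:t1
  2. max(6,2)=6c; end=21; A:t2 B:t1
  3. max(3,5)=5c; end=26; A:t2 B:t3
  4. max(3,3)=3c; end=29; A:t4 B:t3
  5. max(9,6)=9c; end=38; A:t4 B:t5
  6. 2=2c; end=40; A:t4 B:t5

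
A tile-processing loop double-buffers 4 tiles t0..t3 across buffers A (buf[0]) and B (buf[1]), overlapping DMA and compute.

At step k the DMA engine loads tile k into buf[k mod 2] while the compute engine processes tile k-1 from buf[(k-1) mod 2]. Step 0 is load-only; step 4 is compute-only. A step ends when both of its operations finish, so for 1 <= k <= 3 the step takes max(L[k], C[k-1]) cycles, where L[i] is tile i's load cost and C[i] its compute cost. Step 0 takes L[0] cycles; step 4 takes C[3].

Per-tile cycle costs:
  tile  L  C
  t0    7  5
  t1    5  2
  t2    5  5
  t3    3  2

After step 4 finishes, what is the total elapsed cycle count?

end_cycle[4] = 24

  0. 7=7c; end=7; A:t0 B:-
  1. max(5,5)=5c; end=12; A:t0 B:t1
  2. max(5,2)=5c; end=17; A:t2 B:t1
  3. max(3,5)=5c; end=22; A:t2 B:t3
  4. 2=2c; end=24; A:t2 B:t3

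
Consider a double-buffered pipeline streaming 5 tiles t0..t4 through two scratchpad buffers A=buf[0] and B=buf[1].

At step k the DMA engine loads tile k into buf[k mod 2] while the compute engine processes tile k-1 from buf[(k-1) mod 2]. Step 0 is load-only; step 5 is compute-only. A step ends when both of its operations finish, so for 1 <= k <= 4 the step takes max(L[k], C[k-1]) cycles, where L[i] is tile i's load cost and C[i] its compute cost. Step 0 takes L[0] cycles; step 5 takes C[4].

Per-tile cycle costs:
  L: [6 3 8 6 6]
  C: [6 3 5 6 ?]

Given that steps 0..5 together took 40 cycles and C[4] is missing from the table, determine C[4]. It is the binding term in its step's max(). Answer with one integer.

step 0 → dur = L[0]=6 = 6
step 1 → dur = max(L[1]=3, C[0]=6) = 6
step 2 → dur = max(L[2]=8, C[1]=3) = 8
step 3 → dur = max(L[3]=6, C[2]=5) = 6
step 4 → dur = max(L[4]=6, C[3]=6) = 6
step 5 → dur = C[4]=? = C[4]  (unknown; binding)
sum of known step durations = 32
dur[5] = total - known = 40 - 32 = 8
C[4] is the binding max in step 5, so C[4] = dur[5] = 8

C[4] = 8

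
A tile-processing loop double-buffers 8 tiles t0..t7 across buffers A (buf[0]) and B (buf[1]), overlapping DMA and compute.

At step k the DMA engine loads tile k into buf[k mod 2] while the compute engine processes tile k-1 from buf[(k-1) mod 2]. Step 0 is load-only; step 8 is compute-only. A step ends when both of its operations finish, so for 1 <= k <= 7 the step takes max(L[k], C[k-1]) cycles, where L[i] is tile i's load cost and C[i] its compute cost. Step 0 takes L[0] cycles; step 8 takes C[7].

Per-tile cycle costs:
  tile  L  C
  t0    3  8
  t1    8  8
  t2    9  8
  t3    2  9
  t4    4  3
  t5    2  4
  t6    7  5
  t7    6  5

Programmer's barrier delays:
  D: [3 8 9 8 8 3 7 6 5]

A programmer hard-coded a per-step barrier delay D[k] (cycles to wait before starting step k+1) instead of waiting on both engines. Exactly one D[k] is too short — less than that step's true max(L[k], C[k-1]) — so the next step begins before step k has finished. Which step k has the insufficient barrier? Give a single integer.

hazard at step 4

step 0: need L[0]=3 = 3; D[0]=3 ok
step 1: need max(L[1]=8,C[0]=8) = 8; D[1]=8 ok
step 2: need max(L[2]=9,C[1]=8) = 9; D[2]=9 ok
step 3: need max(L[3]=2,C[2]=8) = 8; D[3]=8 ok
step 4: need max(L[4]=4,C[3]=9) = 9; D[4]=8 SHORT
step 5: need max(L[5]=2,C[4]=3) = 3; D[5]=3 ok
step 6: need max(L[6]=7,C[5]=4) = 7; D[6]=7 ok
step 7: need max(L[7]=6,C[6]=5) = 6; D[7]=6 ok
step 8: need C[7]=5 = 5; D[8]=5 ok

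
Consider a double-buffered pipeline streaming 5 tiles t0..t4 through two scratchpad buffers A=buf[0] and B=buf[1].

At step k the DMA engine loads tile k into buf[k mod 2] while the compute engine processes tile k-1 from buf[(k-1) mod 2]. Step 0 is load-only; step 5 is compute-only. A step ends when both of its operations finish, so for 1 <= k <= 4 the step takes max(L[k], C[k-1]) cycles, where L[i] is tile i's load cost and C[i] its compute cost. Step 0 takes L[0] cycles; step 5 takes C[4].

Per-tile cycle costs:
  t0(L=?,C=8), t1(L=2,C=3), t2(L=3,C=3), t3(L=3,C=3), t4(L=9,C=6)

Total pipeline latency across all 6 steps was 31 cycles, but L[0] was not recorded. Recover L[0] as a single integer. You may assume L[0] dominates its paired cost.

L[0] = 2

step 0 | dur = L[0]=? = L[0]  (unknown; binding)
step 1 | dur = max(L[1]=2, C[0]=8) = 8
step 2 | dur = max(L[2]=3, C[1]=3) = 3
step 3 | dur = max(L[3]=3, C[2]=3) = 3
step 4 | dur = max(L[4]=9, C[3]=3) = 9
step 5 | dur = C[4]=6 = 6
sum of known step durations = 29
dur[0] = total - known = 31 - 29 = 2
L[0] is the binding max in step 0, so L[0] = dur[0] = 2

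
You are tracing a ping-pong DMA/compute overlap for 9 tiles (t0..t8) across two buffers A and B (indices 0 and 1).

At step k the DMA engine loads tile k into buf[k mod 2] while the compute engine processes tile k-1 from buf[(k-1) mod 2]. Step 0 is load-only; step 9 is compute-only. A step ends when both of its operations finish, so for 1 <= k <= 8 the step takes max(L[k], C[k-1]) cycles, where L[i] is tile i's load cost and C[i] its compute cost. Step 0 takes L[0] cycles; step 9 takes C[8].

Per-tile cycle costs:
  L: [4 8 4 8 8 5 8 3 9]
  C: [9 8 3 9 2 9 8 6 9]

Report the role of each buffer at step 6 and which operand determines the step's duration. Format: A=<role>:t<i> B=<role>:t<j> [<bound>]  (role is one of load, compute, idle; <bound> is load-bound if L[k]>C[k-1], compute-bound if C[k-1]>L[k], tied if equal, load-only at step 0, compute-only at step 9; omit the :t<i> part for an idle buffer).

step 6: A=load:t6 B=compute:t5 [compute-bound]

  0. 4=4c; end=4; A:t0 B:-
  1. max(8,9)=9c; end=13; A:t0 B:t1
  2. max(4,8)=8c; end=21; A:t2 B:t1
  3. max(8,3)=8c; end=29; A:t2 B:t3
  4. max(8,9)=9c; end=38; A:t4 B:t3
  5. max(5,2)=5c; end=43; A:t4 B:t5
  6. max(8,9)=9c; end=52; A:t6 B:t5
  7. max(3,8)=8c; end=60; A:t6 B:t7
  8. max(9,6)=9c; end=69; A:t8 B:t7
  9. 9=9c; end=78; A:t8 B:t7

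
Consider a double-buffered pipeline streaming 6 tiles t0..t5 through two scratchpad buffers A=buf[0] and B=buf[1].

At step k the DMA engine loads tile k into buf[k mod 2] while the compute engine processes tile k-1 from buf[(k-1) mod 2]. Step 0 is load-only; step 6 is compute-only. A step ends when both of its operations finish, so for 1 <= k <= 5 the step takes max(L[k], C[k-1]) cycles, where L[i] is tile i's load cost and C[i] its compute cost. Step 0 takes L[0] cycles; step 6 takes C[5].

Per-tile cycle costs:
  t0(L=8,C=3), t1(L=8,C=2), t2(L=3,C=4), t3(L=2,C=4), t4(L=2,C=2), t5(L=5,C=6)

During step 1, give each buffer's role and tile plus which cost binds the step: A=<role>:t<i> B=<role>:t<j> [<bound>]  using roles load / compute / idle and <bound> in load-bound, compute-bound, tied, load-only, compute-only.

step 0: L[0]=8 → dur=8, Σ=8 | A=load:t0 B=idle [load-only]
step 1: L[1]=8 C[0]=3 → dur=8, Σ=16 | A=compute:t0 B=load:t1 [load-bound]
step 2: L[2]=3 C[1]=2 → dur=3, Σ=19 | A=load:t2 B=compute:t1 [load-bound]
step 3: L[3]=2 C[2]=4 → dur=4, Σ=23 | A=compute:t2 B=load:t3 [compute-bound]
step 4: L[4]=2 C[3]=4 → dur=4, Σ=27 | A=load:t4 B=compute:t3 [compute-bound]
step 5: L[5]=5 C[4]=2 → dur=5, Σ=32 | A=compute:t4 B=load:t5 [load-bound]
step 6: C[5]=6 → dur=6, Σ=38 | A=idle B=compute:t5 [compute-only]

step 1: A=compute:t0 B=load:t1 [load-bound]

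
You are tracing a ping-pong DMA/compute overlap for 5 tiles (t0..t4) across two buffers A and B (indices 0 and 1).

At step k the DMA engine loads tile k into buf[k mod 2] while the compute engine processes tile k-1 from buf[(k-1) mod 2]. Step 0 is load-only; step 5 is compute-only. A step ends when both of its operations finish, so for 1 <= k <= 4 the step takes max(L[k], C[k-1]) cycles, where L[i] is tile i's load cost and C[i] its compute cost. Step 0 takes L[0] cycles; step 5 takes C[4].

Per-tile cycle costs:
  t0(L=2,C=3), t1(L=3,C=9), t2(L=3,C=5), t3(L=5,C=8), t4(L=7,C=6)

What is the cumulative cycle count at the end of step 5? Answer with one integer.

end_cycle[5] = 33

  0. 2=2c; end=2; A:t0 B:-
  1. max(3,3)=3c; end=5; A:t0 B:t1
  2. max(3,9)=9c; end=14; A:t2 B:t1
  3. max(5,5)=5c; end=19; A:t2 B:t3
  4. max(7,8)=8c; end=27; A:t4 B:t3
  5. 6=6c; end=33; A:t4 B:t3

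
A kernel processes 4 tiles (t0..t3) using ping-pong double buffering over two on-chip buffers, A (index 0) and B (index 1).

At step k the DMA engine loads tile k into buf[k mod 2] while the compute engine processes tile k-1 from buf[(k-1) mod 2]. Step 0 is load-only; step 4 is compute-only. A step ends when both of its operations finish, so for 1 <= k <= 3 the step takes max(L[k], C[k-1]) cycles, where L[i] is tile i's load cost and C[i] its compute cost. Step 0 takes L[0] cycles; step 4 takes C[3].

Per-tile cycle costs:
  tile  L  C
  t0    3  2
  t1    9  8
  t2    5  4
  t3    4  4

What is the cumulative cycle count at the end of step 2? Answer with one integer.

step 0: L[0]=3 → dur=3, Σ=3 | A=load:t0 B=idle [load-only]
step 1: L[1]=9 C[0]=2 → dur=9, Σ=12 | A=compute:t0 B=load:t1 [load-bound]
step 2: L[2]=5 C[1]=8 → dur=8, Σ=20 | A=load:t2 B=compute:t1 [compute-bound]
step 3: L[3]=4 C[2]=4 → dur=4, Σ=24 | A=compute:t2 B=load:t3 [tied]
step 4: C[3]=4 → dur=4, Σ=28 | A=idle B=compute:t3 [compute-only]

end_cycle[2] = 20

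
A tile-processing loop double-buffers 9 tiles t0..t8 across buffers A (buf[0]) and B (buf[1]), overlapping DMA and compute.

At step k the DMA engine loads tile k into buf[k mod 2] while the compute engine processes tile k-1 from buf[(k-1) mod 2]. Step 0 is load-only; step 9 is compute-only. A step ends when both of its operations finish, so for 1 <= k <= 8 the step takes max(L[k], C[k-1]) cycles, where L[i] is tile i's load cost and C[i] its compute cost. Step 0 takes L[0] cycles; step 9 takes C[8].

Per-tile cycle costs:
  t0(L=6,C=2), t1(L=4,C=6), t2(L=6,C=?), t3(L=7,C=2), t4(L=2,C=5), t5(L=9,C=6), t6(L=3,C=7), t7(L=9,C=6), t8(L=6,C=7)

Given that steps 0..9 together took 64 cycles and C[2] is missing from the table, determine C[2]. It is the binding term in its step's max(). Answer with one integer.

C[2] = 9

step 0: dur = L[0]=6 = 6
step 1: dur = max(L[1]=4, C[0]=2) = 4
step 2: dur = max(L[2]=6, C[1]=6) = 6
step 3: dur = max(L[3]=7, C[2]=?) = C[2]  (unknown; binding)
step 4: dur = max(L[4]=2, C[3]=2) = 2
step 5: dur = max(L[5]=9, C[4]=5) = 9
step 6: dur = max(L[6]=3, C[5]=6) = 6
step 7: dur = max(L[7]=9, C[6]=7) = 9
step 8: dur = max(L[8]=6, C[7]=6) = 6
step 9: dur = C[8]=7 = 7
sum of known step durations = 55
dur[3] = total - known = 64 - 55 = 9
C[2] is the binding max in step 3, so C[2] = dur[3] = 9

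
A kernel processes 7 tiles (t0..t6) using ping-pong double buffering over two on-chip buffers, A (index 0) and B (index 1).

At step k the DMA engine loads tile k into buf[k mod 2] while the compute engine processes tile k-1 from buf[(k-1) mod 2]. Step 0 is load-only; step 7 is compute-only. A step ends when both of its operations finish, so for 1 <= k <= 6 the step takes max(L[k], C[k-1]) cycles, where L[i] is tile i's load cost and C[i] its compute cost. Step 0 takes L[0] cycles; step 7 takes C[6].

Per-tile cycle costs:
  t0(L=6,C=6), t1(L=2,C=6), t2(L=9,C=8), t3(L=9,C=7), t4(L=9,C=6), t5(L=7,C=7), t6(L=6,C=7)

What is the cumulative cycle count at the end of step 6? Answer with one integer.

  0. 6=6c; end=6; A:t0 B:-
  1. max(2,6)=6c; end=12; A:t0 B:t1
  2. max(9,6)=9c; end=21; A:t2 B:t1
  3. max(9,8)=9c; end=30; A:t2 B:t3
  4. max(9,7)=9c; end=39; A:t4 B:t3
  5. max(7,6)=7c; end=46; A:t4 B:t5
  6. max(6,7)=7c; end=53; A:t6 B:t5
  7. 7=7c; end=60; A:t6 B:t5

end_cycle[6] = 53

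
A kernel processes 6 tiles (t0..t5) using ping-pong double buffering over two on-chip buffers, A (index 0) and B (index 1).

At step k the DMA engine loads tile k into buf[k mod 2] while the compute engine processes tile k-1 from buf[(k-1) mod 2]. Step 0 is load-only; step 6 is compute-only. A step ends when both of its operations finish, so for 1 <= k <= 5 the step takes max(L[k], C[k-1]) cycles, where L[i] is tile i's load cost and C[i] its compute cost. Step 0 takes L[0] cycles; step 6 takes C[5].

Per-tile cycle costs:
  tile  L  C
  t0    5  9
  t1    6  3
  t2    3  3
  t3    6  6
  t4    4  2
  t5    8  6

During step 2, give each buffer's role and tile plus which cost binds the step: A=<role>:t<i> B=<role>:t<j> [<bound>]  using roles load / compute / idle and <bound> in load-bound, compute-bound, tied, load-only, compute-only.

k=0 load=t0/5c comp=- wait=5 total=5
k=1 load=t1/6c comp=t0/9c wait=9 total=14
k=2 load=t2/3c comp=t1/3c wait=3 total=17
k=3 load=t3/6c comp=t2/3c wait=6 total=23
k=4 load=t4/4c comp=t3/6c wait=6 total=29
k=5 load=t5/8c comp=t4/2c wait=8 total=37
k=6 load=- comp=t5/6c wait=6 total=43

step 2: A=load:t2 B=compute:t1 [tied]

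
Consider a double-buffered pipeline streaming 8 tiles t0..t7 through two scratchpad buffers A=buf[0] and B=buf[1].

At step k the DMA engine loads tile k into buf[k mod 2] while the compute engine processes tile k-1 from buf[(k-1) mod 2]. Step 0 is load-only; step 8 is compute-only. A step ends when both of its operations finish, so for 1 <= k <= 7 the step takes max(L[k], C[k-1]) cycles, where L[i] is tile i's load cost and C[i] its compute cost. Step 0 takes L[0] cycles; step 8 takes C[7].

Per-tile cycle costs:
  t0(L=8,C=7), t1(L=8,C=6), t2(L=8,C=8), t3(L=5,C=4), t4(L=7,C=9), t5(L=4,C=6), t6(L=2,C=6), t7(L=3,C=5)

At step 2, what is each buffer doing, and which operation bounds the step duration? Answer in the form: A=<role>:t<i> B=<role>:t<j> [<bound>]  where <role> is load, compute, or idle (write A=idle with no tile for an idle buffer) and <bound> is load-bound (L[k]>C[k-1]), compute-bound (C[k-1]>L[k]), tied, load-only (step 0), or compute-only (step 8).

step 2: A=load:t2 B=compute:t1 [load-bound]

[0] DMA t0→A (8c) ∥ CU idle ⇒ 8c, clock 8
[1] DMA t1→B (8c) ∥ CU A:t0 (7c) ⇒ 8c, clock 16
[2] DMA t2→A (8c) ∥ CU B:t1 (6c) ⇒ 8c, clock 24
[3] DMA t3→B (5c) ∥ CU A:t2 (8c) ⇒ 8c, clock 32
[4] DMA t4→A (7c) ∥ CU B:t3 (4c) ⇒ 7c, clock 39
[5] DMA t5→B (4c) ∥ CU A:t4 (9c) ⇒ 9c, clock 48
[6] DMA t6→A (2c) ∥ CU B:t5 (6c) ⇒ 6c, clock 54
[7] DMA t7→B (3c) ∥ CU A:t6 (6c) ⇒ 6c, clock 60
[8] DMA idle ∥ CU B:t7 (5c) ⇒ 5c, clock 65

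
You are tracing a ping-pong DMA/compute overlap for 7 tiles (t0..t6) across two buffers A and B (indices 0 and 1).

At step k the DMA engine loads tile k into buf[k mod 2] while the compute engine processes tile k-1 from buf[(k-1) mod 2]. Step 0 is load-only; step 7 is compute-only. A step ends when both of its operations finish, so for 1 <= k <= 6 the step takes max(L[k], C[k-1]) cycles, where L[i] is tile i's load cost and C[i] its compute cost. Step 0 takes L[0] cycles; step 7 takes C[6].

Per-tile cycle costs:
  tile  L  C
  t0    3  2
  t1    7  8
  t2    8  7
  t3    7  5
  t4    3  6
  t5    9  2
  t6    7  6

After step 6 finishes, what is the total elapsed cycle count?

  0. 3=3c; end=3; A:t0 B:-
  1. max(7,2)=7c; end=10; A:t0 B:t1
  2. max(8,8)=8c; end=18; A:t2 B:t1
  3. max(7,7)=7c; end=25; A:t2 B:t3
  4. max(3,5)=5c; end=30; A:t4 B:t3
  5. max(9,6)=9c; end=39; A:t4 B:t5
  6. max(7,2)=7c; end=46; A:t6 B:t5
  7. 6=6c; end=52; A:t6 B:t5

end_cycle[6] = 46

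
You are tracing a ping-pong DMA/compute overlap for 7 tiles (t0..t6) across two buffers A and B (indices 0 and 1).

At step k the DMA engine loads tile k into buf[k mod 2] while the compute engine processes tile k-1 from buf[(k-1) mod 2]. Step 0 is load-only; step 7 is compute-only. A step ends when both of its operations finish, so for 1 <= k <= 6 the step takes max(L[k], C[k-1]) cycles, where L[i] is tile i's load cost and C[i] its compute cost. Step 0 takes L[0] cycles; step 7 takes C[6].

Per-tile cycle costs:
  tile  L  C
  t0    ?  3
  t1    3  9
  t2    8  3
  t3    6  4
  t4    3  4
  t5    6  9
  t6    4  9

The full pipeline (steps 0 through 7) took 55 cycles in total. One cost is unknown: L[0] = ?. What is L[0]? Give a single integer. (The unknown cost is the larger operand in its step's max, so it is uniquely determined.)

L[0] = 9

step 0 | dur = L[0]=? = L[0]  (unknown; binding)
step 1 | dur = max(L[1]=3, C[0]=3) = 3
step 2 | dur = max(L[2]=8, C[1]=9) = 9
step 3 | dur = max(L[3]=6, C[2]=3) = 6
step 4 | dur = max(L[4]=3, C[3]=4) = 4
step 5 | dur = max(L[5]=6, C[4]=4) = 6
step 6 | dur = max(L[6]=4, C[5]=9) = 9
step 7 | dur = C[6]=9 = 9
sum of known step durations = 46
dur[0] = total - known = 55 - 46 = 9
L[0] is the binding max in step 0, so L[0] = dur[0] = 9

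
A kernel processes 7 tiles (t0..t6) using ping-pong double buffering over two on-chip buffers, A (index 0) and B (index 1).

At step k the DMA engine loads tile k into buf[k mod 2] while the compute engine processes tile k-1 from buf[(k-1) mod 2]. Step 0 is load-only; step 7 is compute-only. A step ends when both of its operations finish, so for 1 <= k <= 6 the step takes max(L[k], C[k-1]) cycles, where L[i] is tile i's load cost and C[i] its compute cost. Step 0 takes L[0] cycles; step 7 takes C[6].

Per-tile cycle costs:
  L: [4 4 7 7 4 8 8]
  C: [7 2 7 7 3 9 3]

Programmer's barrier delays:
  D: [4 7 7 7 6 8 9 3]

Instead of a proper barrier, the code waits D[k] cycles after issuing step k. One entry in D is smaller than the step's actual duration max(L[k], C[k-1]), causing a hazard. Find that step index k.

hazard at step 4

[0] required=L[0]=4=4 vs D=4 ok
[1] required=max(L[1]=4,C[0]=7)=7 vs D=7 ok
[2] required=max(L[2]=7,C[1]=2)=7 vs D=7 ok
[3] required=max(L[3]=7,C[2]=7)=7 vs D=7 ok
[4] required=max(L[4]=4,C[3]=7)=7 vs D=6 SHORT
[5] required=max(L[5]=8,C[4]=3)=8 vs D=8 ok
[6] required=max(L[6]=8,C[5]=9)=9 vs D=9 ok
[7] required=C[6]=3=3 vs D=3 ok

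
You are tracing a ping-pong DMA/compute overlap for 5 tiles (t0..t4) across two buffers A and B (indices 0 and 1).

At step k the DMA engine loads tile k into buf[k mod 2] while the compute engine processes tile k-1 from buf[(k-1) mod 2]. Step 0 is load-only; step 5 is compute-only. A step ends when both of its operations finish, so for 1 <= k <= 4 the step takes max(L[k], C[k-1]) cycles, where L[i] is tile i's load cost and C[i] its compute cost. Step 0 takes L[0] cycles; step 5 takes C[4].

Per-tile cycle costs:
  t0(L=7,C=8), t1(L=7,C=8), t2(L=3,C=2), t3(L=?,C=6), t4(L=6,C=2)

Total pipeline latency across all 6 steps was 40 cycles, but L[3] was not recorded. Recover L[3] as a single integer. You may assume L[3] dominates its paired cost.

L[3] = 9

step 0: dur = L[0]=7 = 7
step 1: dur = max(L[1]=7, C[0]=8) = 8
step 2: dur = max(L[2]=3, C[1]=8) = 8
step 3: dur = max(L[3]=?, C[2]=2) = L[3]  (unknown; binding)
step 4: dur = max(L[4]=6, C[3]=6) = 6
step 5: dur = C[4]=2 = 2
sum of known step durations = 31
dur[3] = total - known = 40 - 31 = 9
L[3] is the binding max in step 3, so L[3] = dur[3] = 9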